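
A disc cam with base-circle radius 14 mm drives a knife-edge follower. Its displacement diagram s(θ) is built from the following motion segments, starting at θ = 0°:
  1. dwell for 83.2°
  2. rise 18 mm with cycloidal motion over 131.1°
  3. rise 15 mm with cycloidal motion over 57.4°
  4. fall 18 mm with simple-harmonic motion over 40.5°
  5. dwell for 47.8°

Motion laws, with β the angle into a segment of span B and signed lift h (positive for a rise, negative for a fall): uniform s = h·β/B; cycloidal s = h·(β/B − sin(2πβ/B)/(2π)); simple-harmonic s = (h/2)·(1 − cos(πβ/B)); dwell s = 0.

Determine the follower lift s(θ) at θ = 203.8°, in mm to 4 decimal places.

seg 1 [0°–83.2°] dwell: s stays 0.0000
seg 2 [83.2°–214.3°] cycloidal, h=18: θ=203.8° here. β=120.6, B=131.1. 18·(0.9199 − sin(2π·0.9199)/(2π)) = 17.9399 → s = 17.9399

17.9399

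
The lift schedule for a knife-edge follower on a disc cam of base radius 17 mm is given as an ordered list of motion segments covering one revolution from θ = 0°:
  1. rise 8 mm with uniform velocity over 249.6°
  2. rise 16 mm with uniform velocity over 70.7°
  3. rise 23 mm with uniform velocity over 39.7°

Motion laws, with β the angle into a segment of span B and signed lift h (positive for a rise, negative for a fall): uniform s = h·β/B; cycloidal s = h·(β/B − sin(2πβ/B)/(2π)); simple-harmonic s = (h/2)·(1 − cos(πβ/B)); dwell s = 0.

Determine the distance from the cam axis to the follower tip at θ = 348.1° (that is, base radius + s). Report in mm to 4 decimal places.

seg 1 [0°–249.6°] uniform, h=8: full span → s += 8 → s = 8.0000
seg 2 [249.6°–320.3°] uniform, h=16: full span → s += 16 → s = 24.0000
seg 3 [320.3°–360°] uniform, h=23: θ=348.1° here. β=27.8, B=39.7. 23·27.8/39.7 = 16.1058 → s = 40.1058
radial distance = base radius + s = 17 + 40.1058 = 57.1058

57.1058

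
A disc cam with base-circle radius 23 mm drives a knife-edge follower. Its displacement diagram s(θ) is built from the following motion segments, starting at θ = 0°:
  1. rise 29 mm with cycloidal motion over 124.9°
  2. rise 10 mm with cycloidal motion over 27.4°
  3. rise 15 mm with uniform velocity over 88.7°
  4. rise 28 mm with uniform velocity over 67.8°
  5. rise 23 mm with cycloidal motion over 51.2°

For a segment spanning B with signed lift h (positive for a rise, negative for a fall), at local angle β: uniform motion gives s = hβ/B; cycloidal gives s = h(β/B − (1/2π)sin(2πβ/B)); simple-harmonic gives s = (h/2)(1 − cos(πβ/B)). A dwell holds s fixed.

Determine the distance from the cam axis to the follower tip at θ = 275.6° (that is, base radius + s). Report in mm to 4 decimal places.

seg 1 [0°–124.9°] cycloidal, h=29: full span → s += 29 → s = 29.0000
seg 2 [124.9°–152.3°] cycloidal, h=10: full span → s += 10 → s = 39.0000
seg 3 [152.3°–241°] uniform, h=15: full span → s += 15 → s = 54.0000
seg 4 [241°–308.8°] uniform, h=28: θ=275.6° here. β=34.6, B=67.8. 28·34.6/67.8 = 14.2891 → s = 68.2891
radial distance = base radius + s = 23 + 68.2891 = 91.2891

91.2891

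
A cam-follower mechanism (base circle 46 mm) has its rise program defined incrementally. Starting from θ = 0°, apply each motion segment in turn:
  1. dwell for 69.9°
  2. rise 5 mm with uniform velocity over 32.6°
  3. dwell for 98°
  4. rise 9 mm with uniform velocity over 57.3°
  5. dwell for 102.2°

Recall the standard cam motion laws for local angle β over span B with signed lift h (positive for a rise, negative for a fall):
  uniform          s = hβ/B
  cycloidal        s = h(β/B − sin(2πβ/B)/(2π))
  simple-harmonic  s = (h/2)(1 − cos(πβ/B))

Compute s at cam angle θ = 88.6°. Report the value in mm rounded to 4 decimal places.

seg 1 [0°–69.9°] dwell: s stays 0.0000
seg 2 [69.9°–102.5°] uniform, h=5: θ=88.6° here. β=18.7, B=32.6. 5·18.7/32.6 = 2.8681 → s = 2.8681

2.8681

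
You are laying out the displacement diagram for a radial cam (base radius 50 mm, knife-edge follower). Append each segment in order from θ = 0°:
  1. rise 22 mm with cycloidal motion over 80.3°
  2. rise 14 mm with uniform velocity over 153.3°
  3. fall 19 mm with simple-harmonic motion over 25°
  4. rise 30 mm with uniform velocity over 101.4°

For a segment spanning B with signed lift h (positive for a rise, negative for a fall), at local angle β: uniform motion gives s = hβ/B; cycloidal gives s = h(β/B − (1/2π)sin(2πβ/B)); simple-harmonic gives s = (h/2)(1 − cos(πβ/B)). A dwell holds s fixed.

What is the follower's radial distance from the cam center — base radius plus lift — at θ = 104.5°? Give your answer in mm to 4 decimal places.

seg 1 [0°–80.3°] cycloidal, h=22: full span → s += 22 → s = 22.0000
seg 2 [80.3°–233.6°] uniform, h=14: θ=104.5° here. β=24.2, B=153.3. 14·24.2/153.3 = 2.2100 → s = 24.2100
radial distance = base radius + s = 50 + 24.2100 = 74.2100

74.2100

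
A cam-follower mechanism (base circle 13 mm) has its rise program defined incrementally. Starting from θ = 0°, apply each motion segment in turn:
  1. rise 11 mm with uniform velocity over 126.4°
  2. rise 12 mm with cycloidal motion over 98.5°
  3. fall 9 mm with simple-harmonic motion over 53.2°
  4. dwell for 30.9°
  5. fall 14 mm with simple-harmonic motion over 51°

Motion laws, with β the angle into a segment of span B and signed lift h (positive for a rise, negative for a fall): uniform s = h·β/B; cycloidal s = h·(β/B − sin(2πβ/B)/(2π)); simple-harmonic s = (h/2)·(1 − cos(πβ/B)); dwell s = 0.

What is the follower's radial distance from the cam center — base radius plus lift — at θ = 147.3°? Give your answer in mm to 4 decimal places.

seg 1 [0°–126.4°] uniform, h=11: full span → s += 11 → s = 11.0000
seg 2 [126.4°–224.9°] cycloidal, h=12: θ=147.3° here. β=20.9, B=98.5. 12·(0.2122 − sin(2π·0.2122)/(2π)) = 0.6900 → s = 11.6900
radial distance = base radius + s = 13 + 11.6900 = 24.6900

24.6900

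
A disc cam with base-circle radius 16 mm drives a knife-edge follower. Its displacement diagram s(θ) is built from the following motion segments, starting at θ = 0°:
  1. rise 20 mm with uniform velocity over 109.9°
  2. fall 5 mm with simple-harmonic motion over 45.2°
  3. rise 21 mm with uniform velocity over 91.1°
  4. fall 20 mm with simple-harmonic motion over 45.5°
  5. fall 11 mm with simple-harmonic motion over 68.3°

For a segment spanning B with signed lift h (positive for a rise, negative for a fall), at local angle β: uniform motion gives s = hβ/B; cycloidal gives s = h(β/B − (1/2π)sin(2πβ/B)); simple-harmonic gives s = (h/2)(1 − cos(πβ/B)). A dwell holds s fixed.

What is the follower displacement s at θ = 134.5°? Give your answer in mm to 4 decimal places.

seg 1 [0°–109.9°] uniform, h=20: full span → s += 20 → s = 20.0000
seg 2 [109.9°–155.1°] simple-harmonic, h=-5: θ=134.5° here. β=24.6, B=45.2. -5/2·(1 − cos(π·0.5442)) = -2.8464 → s = 17.1536

17.1536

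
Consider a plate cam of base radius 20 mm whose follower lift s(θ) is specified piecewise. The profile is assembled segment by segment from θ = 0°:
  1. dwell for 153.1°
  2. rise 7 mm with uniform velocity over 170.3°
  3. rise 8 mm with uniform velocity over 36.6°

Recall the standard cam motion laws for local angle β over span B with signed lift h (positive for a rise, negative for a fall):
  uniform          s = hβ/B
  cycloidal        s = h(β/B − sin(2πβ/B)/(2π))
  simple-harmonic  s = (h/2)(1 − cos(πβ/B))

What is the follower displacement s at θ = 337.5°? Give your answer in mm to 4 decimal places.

seg 1 [0°–153.1°] dwell: s stays 0.0000
seg 2 [153.1°–323.4°] uniform, h=7: full span → s += 7 → s = 7.0000
seg 3 [323.4°–360°] uniform, h=8: θ=337.5° here. β=14.1, B=36.6. 8·14.1/36.6 = 3.0820 → s = 10.0820

10.0820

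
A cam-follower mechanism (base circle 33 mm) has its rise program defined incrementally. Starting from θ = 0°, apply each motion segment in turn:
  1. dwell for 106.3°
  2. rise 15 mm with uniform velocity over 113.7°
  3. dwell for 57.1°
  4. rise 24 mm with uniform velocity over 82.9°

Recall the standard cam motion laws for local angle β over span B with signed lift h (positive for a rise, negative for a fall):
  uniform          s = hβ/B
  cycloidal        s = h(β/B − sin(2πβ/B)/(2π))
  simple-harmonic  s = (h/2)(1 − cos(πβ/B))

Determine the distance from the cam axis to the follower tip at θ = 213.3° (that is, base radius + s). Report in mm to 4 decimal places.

seg 1 [0°–106.3°] dwell: s stays 0.0000
seg 2 [106.3°–220°] uniform, h=15: θ=213.3° here. β=107, B=113.7. 15·107/113.7 = 14.1161 → s = 14.1161
radial distance = base radius + s = 33 + 14.1161 = 47.1161

47.1161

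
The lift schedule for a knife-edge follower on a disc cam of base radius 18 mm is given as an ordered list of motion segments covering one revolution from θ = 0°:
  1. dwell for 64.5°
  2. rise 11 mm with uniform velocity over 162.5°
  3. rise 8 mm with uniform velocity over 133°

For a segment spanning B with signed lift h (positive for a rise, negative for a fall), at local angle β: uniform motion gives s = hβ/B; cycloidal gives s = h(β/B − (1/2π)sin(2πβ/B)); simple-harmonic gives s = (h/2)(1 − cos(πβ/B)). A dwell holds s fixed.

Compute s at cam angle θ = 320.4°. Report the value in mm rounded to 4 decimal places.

seg 1 [0°–64.5°] dwell: s stays 0.0000
seg 2 [64.5°–227°] uniform, h=11: full span → s += 11 → s = 11.0000
seg 3 [227°–360°] uniform, h=8: θ=320.4° here. β=93.4, B=133. 8·93.4/133 = 5.6180 → s = 16.6180

16.6180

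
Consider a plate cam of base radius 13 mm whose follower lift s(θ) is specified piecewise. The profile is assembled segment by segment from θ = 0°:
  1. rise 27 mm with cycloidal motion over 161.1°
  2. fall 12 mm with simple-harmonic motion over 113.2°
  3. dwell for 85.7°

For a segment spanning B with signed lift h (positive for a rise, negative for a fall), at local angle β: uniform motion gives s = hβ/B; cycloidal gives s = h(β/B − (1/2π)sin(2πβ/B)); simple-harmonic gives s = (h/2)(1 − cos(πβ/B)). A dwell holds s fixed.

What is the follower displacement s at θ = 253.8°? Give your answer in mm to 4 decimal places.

seg 1 [0°–161.1°] cycloidal, h=27: full span → s += 27 → s = 27.0000
seg 2 [161.1°–274.3°] simple-harmonic, h=-12: θ=253.8° here. β=92.7, B=113.2. -12/2·(1 − cos(π·0.8189)) = -11.0549 → s = 15.9451

15.9451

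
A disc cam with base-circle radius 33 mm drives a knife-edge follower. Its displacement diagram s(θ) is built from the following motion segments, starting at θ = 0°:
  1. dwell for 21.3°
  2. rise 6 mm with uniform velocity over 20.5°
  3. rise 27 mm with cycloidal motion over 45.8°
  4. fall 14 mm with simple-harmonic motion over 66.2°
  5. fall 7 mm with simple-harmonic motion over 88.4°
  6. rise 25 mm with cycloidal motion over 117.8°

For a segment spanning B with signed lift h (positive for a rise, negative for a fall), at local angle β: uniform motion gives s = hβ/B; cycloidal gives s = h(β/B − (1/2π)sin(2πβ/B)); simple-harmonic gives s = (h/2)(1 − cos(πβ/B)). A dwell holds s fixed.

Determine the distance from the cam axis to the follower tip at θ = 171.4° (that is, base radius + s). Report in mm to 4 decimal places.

seg 1 [0°–21.3°] dwell: s stays 0.0000
seg 2 [21.3°–41.8°] uniform, h=6: full span → s += 6 → s = 6.0000
seg 3 [41.8°–87.6°] cycloidal, h=27: full span → s += 27 → s = 33.0000
seg 4 [87.6°–153.8°] simple-harmonic, h=-14: full span → s += -14 → s = 19.0000
seg 5 [153.8°–242.2°] simple-harmonic, h=-7: θ=171.4° here. β=17.6, B=88.4. -7/2·(1 − cos(π·0.1991)) = -0.6626 → s = 18.3374
radial distance = base radius + s = 33 + 18.3374 = 51.3374

51.3374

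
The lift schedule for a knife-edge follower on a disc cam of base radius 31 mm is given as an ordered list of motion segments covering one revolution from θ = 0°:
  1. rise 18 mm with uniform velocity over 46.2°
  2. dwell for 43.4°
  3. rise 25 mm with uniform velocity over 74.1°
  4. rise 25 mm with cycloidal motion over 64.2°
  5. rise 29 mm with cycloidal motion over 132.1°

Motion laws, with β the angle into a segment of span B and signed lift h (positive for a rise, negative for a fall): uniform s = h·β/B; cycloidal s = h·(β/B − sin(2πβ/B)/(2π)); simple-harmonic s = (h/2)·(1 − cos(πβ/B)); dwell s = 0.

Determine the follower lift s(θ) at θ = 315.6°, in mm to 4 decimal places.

seg 1 [0°–46.2°] uniform, h=18: full span → s += 18 → s = 18.0000
seg 2 [46.2°–89.6°] dwell: s stays 18.0000
seg 3 [89.6°–163.7°] uniform, h=25: full span → s += 25 → s = 43.0000
seg 4 [163.7°–227.9°] cycloidal, h=25: full span → s += 25 → s = 68.0000
seg 5 [227.9°–360°] cycloidal, h=29: θ=315.6° here. β=87.7, B=132.1. 29·(0.6639 − sin(2π·0.6639)/(2π)) = 23.2091 → s = 91.2091

91.2091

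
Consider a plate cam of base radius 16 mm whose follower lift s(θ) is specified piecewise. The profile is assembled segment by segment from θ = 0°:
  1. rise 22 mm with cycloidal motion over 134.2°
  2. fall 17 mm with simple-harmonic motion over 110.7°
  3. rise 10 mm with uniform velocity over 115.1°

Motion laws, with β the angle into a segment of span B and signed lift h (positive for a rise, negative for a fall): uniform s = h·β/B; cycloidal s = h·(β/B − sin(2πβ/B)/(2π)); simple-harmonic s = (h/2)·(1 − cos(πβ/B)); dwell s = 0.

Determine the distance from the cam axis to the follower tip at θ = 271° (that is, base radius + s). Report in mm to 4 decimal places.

seg 1 [0°–134.2°] cycloidal, h=22: full span → s += 22 → s = 22.0000
seg 2 [134.2°–244.9°] simple-harmonic, h=-17: full span → s += -17 → s = 5.0000
seg 3 [244.9°–360°] uniform, h=10: θ=271° here. β=26.1, B=115.1. 10·26.1/115.1 = 2.2676 → s = 7.2676
radial distance = base radius + s = 16 + 7.2676 = 23.2676

23.2676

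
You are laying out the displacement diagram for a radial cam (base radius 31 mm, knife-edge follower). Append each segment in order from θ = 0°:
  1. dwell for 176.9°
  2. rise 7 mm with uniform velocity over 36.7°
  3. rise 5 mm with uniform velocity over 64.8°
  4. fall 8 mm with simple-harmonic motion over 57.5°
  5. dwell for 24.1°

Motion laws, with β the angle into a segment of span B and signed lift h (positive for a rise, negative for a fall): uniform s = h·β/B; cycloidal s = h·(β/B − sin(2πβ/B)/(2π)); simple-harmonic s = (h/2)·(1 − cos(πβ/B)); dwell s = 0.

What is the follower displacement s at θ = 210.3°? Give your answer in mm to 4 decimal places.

seg 1 [0°–176.9°] dwell: s stays 0.0000
seg 2 [176.9°–213.6°] uniform, h=7: θ=210.3° here. β=33.4, B=36.7. 7·33.4/36.7 = 6.3706 → s = 6.3706

6.3706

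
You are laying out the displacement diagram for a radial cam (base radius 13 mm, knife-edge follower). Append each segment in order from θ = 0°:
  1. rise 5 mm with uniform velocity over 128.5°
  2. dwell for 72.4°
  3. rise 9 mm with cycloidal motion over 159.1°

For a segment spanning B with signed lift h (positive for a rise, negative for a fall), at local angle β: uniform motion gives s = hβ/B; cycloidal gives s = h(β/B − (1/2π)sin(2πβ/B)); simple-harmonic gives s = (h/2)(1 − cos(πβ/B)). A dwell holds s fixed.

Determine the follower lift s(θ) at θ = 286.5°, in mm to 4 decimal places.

seg 1 [0°–128.5°] uniform, h=5: full span → s += 5 → s = 5.0000
seg 2 [128.5°–200.9°] dwell: s stays 5.0000
seg 3 [200.9°–360°] cycloidal, h=9: θ=286.5° here. β=85.6, B=159.1. 9·(0.5380 − sin(2π·0.5380)/(2π)) = 5.1812 → s = 10.1812

10.1812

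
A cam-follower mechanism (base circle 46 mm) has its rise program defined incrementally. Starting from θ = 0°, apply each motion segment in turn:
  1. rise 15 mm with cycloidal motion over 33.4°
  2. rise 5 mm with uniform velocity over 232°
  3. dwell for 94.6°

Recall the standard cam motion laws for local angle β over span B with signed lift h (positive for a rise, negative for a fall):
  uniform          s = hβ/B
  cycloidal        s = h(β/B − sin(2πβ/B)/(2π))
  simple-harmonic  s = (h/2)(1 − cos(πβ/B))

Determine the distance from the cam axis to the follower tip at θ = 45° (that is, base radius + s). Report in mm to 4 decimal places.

seg 1 [0°–33.4°] cycloidal, h=15: full span → s += 15 → s = 15.0000
seg 2 [33.4°–265.4°] uniform, h=5: θ=45° here. β=11.6, B=232. 5·11.6/232 = 0.2500 → s = 15.2500
radial distance = base radius + s = 46 + 15.2500 = 61.2500

61.2500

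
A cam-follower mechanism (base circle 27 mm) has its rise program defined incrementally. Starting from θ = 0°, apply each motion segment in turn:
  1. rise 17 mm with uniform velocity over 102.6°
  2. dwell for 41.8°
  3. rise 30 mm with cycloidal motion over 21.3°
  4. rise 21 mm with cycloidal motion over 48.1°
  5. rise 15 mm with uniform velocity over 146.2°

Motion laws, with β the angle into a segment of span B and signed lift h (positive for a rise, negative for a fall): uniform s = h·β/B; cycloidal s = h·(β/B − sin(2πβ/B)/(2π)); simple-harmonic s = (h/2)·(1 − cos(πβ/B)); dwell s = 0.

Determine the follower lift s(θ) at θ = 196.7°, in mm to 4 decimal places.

seg 1 [0°–102.6°] uniform, h=17: full span → s += 17 → s = 17.0000
seg 2 [102.6°–144.4°] dwell: s stays 17.0000
seg 3 [144.4°–165.7°] cycloidal, h=30: full span → s += 30 → s = 47.0000
seg 4 [165.7°–213.8°] cycloidal, h=21: θ=196.7° here. β=31, B=48.1. 21·(0.6445 − sin(2π·0.6445)/(2π)) = 16.1686 → s = 63.1686

63.1686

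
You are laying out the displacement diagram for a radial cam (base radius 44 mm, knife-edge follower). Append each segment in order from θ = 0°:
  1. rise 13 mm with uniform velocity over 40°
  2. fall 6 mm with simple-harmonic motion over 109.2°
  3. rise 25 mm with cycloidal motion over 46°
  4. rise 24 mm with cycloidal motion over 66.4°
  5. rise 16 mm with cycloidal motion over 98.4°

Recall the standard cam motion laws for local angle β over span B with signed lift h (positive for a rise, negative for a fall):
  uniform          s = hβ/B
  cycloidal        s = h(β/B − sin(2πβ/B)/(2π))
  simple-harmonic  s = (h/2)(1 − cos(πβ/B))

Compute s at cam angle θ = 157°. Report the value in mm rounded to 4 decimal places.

seg 1 [0°–40°] uniform, h=13: full span → s += 13 → s = 13.0000
seg 2 [40°–149.2°] simple-harmonic, h=-6: full span → s += -6 → s = 7.0000
seg 3 [149.2°–195.2°] cycloidal, h=25: θ=157° here. β=7.8, B=46. 25·(0.1696 − sin(2π·0.1696)/(2π)) = 0.7577 → s = 7.7577

7.7577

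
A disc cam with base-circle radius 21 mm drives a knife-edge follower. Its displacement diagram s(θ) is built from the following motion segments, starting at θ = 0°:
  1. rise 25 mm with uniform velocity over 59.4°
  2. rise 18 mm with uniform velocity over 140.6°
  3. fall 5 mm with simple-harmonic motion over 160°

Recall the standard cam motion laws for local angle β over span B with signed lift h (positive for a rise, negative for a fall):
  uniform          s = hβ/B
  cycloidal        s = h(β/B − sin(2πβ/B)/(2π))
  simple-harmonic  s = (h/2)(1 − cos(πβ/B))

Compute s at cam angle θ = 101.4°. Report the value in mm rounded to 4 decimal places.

seg 1 [0°–59.4°] uniform, h=25: full span → s += 25 → s = 25.0000
seg 2 [59.4°–200°] uniform, h=18: θ=101.4° here. β=42, B=140.6. 18·42/140.6 = 5.3770 → s = 30.3770

30.3770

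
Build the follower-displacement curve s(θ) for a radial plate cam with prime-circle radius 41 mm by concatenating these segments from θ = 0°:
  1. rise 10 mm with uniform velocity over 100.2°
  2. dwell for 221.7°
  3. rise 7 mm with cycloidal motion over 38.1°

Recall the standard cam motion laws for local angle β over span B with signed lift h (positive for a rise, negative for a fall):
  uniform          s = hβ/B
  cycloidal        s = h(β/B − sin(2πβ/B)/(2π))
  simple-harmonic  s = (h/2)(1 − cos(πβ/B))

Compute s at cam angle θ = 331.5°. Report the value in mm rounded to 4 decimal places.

seg 1 [0°–100.2°] uniform, h=10: full span → s += 10 → s = 10.0000
seg 2 [100.2°–321.9°] dwell: s stays 10.0000
seg 3 [321.9°–360°] cycloidal, h=7: θ=331.5° here. β=9.6, B=38.1. 7·(0.2520 − sin(2π·0.2520)/(2π)) = 0.6498 → s = 10.6498

10.6498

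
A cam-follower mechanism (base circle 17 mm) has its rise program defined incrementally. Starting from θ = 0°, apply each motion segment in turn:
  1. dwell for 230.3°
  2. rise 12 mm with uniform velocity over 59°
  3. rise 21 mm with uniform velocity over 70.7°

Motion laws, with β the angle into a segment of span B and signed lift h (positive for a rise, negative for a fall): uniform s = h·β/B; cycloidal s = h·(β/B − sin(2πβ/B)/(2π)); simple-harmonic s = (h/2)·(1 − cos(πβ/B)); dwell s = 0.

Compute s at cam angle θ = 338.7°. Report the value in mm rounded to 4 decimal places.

seg 1 [0°–230.3°] dwell: s stays 0.0000
seg 2 [230.3°–289.3°] uniform, h=12: full span → s += 12 → s = 12.0000
seg 3 [289.3°–360°] uniform, h=21: θ=338.7° here. β=49.4, B=70.7. 21·49.4/70.7 = 14.6733 → s = 26.6733

26.6733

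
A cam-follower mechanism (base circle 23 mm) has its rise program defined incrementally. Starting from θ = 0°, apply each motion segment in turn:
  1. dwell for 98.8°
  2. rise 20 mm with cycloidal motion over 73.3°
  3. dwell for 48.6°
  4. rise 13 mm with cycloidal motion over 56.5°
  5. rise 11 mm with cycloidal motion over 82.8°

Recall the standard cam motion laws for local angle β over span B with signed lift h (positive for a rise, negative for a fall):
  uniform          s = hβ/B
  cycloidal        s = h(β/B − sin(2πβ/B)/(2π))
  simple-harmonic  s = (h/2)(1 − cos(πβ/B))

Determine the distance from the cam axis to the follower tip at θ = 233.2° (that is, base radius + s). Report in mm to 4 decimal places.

seg 1 [0°–98.8°] dwell: s stays 0.0000
seg 2 [98.8°–172.1°] cycloidal, h=20: full span → s += 20 → s = 20.0000
seg 3 [172.1°–220.7°] dwell: s stays 20.0000
seg 4 [220.7°–277.2°] cycloidal, h=13: θ=233.2° here. β=12.5, B=56.5. 13·(0.2212 − sin(2π·0.2212)/(2π)) = 0.8408 → s = 20.8408
radial distance = base radius + s = 23 + 20.8408 = 43.8408

43.8408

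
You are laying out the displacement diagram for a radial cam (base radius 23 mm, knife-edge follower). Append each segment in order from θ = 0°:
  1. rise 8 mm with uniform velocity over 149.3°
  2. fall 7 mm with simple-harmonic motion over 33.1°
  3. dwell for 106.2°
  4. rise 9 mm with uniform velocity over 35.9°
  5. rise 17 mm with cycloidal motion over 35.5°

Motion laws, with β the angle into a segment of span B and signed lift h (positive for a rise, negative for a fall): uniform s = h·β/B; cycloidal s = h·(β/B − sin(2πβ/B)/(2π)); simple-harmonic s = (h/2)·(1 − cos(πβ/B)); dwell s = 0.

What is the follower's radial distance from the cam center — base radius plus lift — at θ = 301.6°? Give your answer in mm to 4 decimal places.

seg 1 [0°–149.3°] uniform, h=8: full span → s += 8 → s = 8.0000
seg 2 [149.3°–182.4°] simple-harmonic, h=-7: full span → s += -7 → s = 1.0000
seg 3 [182.4°–288.6°] dwell: s stays 1.0000
seg 4 [288.6°–324.5°] uniform, h=9: θ=301.6° here. β=13, B=35.9. 9·13/35.9 = 3.2591 → s = 4.2591
radial distance = base radius + s = 23 + 4.2591 = 27.2591

27.2591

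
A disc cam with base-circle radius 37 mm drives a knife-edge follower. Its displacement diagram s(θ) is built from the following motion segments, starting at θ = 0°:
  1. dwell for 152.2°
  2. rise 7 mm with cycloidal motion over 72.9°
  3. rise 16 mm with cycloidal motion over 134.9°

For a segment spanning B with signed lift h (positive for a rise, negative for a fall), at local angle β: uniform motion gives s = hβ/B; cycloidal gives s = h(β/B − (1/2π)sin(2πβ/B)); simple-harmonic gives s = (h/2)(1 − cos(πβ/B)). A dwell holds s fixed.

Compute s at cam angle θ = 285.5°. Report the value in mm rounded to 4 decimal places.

seg 1 [0°–152.2°] dwell: s stays 0.0000
seg 2 [152.2°–225.1°] cycloidal, h=7: full span → s += 7 → s = 7.0000
seg 3 [225.1°–360°] cycloidal, h=16: θ=285.5° here. β=60.4, B=134.9. 16·(0.4477 − sin(2π·0.4477)/(2π)) = 6.3426 → s = 13.3426

13.3426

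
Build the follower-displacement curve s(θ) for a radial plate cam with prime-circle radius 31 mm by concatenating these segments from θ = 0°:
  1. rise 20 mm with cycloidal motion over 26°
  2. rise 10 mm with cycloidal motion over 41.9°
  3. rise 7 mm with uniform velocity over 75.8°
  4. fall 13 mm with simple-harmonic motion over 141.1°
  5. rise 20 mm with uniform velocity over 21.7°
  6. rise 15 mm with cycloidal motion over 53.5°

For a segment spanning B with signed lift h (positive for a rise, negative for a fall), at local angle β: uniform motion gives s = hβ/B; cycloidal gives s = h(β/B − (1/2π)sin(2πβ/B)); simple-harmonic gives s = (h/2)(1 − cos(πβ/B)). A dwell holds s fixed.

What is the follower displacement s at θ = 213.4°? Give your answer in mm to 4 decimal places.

seg 1 [0°–26°] cycloidal, h=20: full span → s += 20 → s = 20.0000
seg 2 [26°–67.9°] cycloidal, h=10: full span → s += 10 → s = 30.0000
seg 3 [67.9°–143.7°] uniform, h=7: full span → s += 7 → s = 37.0000
seg 4 [143.7°–284.8°] simple-harmonic, h=-13: θ=213.4° here. β=69.7, B=141.1. -13/2·(1 − cos(π·0.4940)) = -6.3770 → s = 30.6230

30.6230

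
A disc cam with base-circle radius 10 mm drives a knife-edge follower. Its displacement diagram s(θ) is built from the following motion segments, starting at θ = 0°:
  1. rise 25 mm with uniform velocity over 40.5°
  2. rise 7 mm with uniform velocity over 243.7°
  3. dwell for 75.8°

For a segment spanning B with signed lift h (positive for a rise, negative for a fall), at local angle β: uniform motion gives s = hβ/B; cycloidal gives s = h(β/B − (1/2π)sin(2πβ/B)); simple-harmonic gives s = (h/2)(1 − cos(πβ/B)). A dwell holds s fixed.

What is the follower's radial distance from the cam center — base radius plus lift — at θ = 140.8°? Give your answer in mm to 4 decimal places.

seg 1 [0°–40.5°] uniform, h=25: full span → s += 25 → s = 25.0000
seg 2 [40.5°–284.2°] uniform, h=7: θ=140.8° here. β=100.3, B=243.7. 7·100.3/243.7 = 2.8810 → s = 27.8810
radial distance = base radius + s = 10 + 27.8810 = 37.8810

37.8810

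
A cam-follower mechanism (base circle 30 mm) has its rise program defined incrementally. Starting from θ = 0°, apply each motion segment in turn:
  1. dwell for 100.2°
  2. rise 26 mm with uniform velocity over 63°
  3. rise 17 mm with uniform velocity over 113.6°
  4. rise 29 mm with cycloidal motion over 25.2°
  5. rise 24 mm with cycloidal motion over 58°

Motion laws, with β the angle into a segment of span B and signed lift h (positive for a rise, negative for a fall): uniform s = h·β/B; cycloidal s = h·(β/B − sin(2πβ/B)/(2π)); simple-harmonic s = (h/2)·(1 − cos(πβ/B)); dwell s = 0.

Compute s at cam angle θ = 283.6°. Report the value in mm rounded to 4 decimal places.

seg 1 [0°–100.2°] dwell: s stays 0.0000
seg 2 [100.2°–163.2°] uniform, h=26: full span → s += 26 → s = 26.0000
seg 3 [163.2°–276.8°] uniform, h=17: full span → s += 17 → s = 43.0000
seg 4 [276.8°–302°] cycloidal, h=29: θ=283.6° here. β=6.8, B=25.2. 29·(0.2698 − sin(2π·0.2698)/(2π)) = 3.2457 → s = 46.2457

46.2457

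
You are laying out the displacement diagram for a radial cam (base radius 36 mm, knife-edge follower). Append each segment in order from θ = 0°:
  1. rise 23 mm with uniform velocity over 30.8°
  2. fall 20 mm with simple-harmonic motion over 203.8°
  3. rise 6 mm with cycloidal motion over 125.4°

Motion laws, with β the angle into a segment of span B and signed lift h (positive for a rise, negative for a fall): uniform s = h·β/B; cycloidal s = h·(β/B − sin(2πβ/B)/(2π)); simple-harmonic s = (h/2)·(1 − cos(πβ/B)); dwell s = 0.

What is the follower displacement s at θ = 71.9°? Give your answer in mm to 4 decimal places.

seg 1 [0°–30.8°] uniform, h=23: full span → s += 23 → s = 23.0000
seg 2 [30.8°–234.6°] simple-harmonic, h=-20: θ=71.9° here. β=41.1, B=203.8. -20/2·(1 − cos(π·0.2017)) = -1.9407 → s = 21.0593

21.0593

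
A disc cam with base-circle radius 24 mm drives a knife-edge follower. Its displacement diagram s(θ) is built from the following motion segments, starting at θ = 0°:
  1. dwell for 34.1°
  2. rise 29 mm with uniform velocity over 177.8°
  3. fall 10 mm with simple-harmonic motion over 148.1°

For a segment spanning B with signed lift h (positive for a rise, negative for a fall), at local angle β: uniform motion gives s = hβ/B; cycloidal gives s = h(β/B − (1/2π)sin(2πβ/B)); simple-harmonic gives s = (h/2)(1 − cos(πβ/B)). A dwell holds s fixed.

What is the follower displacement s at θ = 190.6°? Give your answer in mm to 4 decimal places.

seg 1 [0°–34.1°] dwell: s stays 0.0000
seg 2 [34.1°–211.9°] uniform, h=29: θ=190.6° here. β=156.5, B=177.8. 29·156.5/177.8 = 25.5259 → s = 25.5259

25.5259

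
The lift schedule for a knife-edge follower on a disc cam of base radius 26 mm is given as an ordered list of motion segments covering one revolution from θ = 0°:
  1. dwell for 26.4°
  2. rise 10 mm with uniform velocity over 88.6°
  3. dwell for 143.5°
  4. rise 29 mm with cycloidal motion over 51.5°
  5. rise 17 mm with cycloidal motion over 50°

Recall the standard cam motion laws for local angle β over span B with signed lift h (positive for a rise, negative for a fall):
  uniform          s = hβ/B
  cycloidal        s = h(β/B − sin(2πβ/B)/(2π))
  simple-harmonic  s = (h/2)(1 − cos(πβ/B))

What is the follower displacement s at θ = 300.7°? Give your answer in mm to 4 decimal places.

seg 1 [0°–26.4°] dwell: s stays 0.0000
seg 2 [26.4°–115°] uniform, h=10: full span → s += 10 → s = 10.0000
seg 3 [115°–258.5°] dwell: s stays 10.0000
seg 4 [258.5°–310°] cycloidal, h=29: θ=300.7° here. β=42.2, B=51.5. 29·(0.8194 − sin(2π·0.8194)/(2π)) = 27.9465 → s = 37.9465

37.9465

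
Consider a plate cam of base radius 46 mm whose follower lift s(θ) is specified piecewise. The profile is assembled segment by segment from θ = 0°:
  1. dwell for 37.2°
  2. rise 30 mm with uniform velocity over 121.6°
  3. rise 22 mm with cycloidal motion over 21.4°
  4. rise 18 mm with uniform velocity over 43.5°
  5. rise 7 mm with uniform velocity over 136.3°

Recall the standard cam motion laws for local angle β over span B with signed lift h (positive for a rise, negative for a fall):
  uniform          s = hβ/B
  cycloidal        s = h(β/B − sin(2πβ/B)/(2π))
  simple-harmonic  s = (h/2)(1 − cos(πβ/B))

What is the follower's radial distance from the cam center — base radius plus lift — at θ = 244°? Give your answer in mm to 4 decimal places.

seg 1 [0°–37.2°] dwell: s stays 0.0000
seg 2 [37.2°–158.8°] uniform, h=30: full span → s += 30 → s = 30.0000
seg 3 [158.8°–180.2°] cycloidal, h=22: full span → s += 22 → s = 52.0000
seg 4 [180.2°–223.7°] uniform, h=18: full span → s += 18 → s = 70.0000
seg 5 [223.7°–360°] uniform, h=7: θ=244° here. β=20.3, B=136.3. 7·20.3/136.3 = 1.0426 → s = 71.0426
radial distance = base radius + s = 46 + 71.0426 = 117.0426

117.0426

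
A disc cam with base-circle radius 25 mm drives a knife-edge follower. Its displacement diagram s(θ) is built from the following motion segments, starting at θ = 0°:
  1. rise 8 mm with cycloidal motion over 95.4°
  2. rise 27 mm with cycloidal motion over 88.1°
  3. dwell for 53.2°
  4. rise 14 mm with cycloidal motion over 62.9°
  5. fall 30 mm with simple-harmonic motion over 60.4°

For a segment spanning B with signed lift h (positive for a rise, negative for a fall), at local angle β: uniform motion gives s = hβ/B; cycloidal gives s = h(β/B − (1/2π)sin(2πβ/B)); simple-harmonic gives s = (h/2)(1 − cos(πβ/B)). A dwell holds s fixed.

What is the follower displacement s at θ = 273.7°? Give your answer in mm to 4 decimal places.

seg 1 [0°–95.4°] cycloidal, h=8: full span → s += 8 → s = 8.0000
seg 2 [95.4°–183.5°] cycloidal, h=27: full span → s += 27 → s = 35.0000
seg 3 [183.5°–236.7°] dwell: s stays 35.0000
seg 4 [236.7°–299.6°] cycloidal, h=14: θ=273.7° here. β=37, B=62.9. 14·(0.5882 − sin(2π·0.5882)/(2π)) = 9.4083 → s = 44.4083

44.4083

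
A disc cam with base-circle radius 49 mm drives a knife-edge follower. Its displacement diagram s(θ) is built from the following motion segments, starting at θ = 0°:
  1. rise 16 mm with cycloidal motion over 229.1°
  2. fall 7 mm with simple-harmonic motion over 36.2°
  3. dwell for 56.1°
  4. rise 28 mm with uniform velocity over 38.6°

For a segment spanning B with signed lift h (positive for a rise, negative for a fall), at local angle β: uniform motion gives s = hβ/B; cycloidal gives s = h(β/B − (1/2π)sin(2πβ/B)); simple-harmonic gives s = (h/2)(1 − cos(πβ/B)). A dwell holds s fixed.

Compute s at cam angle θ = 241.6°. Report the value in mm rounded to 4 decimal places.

seg 1 [0°–229.1°] cycloidal, h=16: full span → s += 16 → s = 16.0000
seg 2 [229.1°–265.3°] simple-harmonic, h=-7: θ=241.6° here. β=12.5, B=36.2. -7/2·(1 − cos(π·0.3453)) = -1.8652 → s = 14.1348

14.1348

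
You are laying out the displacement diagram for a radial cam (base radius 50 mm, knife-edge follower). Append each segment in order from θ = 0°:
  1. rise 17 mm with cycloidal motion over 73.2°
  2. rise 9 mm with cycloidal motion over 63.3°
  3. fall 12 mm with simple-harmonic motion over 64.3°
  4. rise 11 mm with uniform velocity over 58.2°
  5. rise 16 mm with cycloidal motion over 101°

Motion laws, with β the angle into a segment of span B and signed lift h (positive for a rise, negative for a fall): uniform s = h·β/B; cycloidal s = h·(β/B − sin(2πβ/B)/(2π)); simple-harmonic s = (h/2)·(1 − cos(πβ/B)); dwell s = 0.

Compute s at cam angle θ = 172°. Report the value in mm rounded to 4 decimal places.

seg 1 [0°–73.2°] cycloidal, h=17: full span → s += 17 → s = 17.0000
seg 2 [73.2°–136.5°] cycloidal, h=9: full span → s += 9 → s = 26.0000
seg 3 [136.5°–200.8°] simple-harmonic, h=-12: θ=172° here. β=35.5, B=64.3. -12/2·(1 − cos(π·0.5521)) = -6.9777 → s = 19.0223

19.0223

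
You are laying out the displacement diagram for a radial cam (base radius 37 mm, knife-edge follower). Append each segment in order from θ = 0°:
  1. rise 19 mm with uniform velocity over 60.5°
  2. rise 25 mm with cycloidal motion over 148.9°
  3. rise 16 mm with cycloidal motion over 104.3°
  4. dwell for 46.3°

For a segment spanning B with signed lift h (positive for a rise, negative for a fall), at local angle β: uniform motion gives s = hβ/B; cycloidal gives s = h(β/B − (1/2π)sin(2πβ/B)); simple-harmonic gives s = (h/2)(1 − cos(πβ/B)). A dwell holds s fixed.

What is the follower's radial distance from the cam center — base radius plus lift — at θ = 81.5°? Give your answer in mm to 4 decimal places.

seg 1 [0°–60.5°] uniform, h=19: full span → s += 19 → s = 19.0000
seg 2 [60.5°–209.4°] cycloidal, h=25: θ=81.5° here. β=21, B=148.9. 25·(0.1410 − sin(2π·0.1410)/(2π)) = 0.4437 → s = 19.4437
radial distance = base radius + s = 37 + 19.4437 = 56.4437

56.4437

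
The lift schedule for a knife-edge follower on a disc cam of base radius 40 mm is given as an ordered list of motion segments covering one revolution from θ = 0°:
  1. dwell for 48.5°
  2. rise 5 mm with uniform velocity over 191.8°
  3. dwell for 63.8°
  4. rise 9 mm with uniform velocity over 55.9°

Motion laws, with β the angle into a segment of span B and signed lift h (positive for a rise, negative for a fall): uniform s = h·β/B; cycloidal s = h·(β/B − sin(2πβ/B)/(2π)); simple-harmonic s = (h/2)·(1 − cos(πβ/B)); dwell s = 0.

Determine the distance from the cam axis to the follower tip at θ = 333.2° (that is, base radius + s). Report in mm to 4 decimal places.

seg 1 [0°–48.5°] dwell: s stays 0.0000
seg 2 [48.5°–240.3°] uniform, h=5: full span → s += 5 → s = 5.0000
seg 3 [240.3°–304.1°] dwell: s stays 5.0000
seg 4 [304.1°–360°] uniform, h=9: θ=333.2° here. β=29.1, B=55.9. 9·29.1/55.9 = 4.6852 → s = 9.6852
radial distance = base radius + s = 40 + 9.6852 = 49.6852

49.6852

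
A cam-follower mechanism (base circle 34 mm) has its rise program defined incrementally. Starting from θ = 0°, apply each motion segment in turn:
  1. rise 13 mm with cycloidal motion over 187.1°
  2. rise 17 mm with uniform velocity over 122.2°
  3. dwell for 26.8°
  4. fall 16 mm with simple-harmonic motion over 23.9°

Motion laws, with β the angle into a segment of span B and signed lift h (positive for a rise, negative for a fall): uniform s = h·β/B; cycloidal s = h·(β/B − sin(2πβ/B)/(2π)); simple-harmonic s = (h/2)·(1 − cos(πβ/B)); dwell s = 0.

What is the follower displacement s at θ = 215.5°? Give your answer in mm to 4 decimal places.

seg 1 [0°–187.1°] cycloidal, h=13: full span → s += 13 → s = 13.0000
seg 2 [187.1°–309.3°] uniform, h=17: θ=215.5° here. β=28.4, B=122.2. 17·28.4/122.2 = 3.9509 → s = 16.9509

16.9509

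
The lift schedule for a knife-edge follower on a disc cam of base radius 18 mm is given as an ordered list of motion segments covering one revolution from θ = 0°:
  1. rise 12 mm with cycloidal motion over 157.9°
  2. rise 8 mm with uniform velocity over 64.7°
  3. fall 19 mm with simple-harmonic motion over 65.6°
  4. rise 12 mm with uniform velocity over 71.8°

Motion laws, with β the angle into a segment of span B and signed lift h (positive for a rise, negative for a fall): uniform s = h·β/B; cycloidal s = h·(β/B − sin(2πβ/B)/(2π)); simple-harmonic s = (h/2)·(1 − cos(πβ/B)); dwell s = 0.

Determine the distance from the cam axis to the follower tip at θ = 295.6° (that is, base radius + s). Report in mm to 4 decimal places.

seg 1 [0°–157.9°] cycloidal, h=12: full span → s += 12 → s = 12.0000
seg 2 [157.9°–222.6°] uniform, h=8: full span → s += 8 → s = 20.0000
seg 3 [222.6°–288.2°] simple-harmonic, h=-19: full span → s += -19 → s = 1.0000
seg 4 [288.2°–360°] uniform, h=12: θ=295.6° here. β=7.4, B=71.8. 12·7.4/71.8 = 1.2368 → s = 2.2368
radial distance = base radius + s = 18 + 2.2368 = 20.2368

20.2368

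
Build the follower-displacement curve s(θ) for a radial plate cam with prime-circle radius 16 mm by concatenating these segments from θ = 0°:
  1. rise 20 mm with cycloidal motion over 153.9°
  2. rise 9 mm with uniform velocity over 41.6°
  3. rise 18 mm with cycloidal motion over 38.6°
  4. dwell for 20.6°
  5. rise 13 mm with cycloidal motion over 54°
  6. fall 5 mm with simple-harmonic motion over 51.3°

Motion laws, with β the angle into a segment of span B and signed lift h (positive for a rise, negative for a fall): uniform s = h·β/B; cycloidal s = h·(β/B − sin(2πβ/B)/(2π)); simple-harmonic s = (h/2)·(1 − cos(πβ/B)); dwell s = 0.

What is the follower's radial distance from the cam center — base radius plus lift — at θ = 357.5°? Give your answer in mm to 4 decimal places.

seg 1 [0°–153.9°] cycloidal, h=20: full span → s += 20 → s = 20.0000
seg 2 [153.9°–195.5°] uniform, h=9: full span → s += 9 → s = 29.0000
seg 3 [195.5°–234.1°] cycloidal, h=18: full span → s += 18 → s = 47.0000
seg 4 [234.1°–254.7°] dwell: s stays 47.0000
seg 5 [254.7°–308.7°] cycloidal, h=13: full span → s += 13 → s = 60.0000
seg 6 [308.7°–360°] simple-harmonic, h=-5: θ=357.5° here. β=48.8, B=51.3. -5/2·(1 − cos(π·0.9513)) = -4.9708 → s = 55.0292
radial distance = base radius + s = 16 + 55.0292 = 71.0292

71.0292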